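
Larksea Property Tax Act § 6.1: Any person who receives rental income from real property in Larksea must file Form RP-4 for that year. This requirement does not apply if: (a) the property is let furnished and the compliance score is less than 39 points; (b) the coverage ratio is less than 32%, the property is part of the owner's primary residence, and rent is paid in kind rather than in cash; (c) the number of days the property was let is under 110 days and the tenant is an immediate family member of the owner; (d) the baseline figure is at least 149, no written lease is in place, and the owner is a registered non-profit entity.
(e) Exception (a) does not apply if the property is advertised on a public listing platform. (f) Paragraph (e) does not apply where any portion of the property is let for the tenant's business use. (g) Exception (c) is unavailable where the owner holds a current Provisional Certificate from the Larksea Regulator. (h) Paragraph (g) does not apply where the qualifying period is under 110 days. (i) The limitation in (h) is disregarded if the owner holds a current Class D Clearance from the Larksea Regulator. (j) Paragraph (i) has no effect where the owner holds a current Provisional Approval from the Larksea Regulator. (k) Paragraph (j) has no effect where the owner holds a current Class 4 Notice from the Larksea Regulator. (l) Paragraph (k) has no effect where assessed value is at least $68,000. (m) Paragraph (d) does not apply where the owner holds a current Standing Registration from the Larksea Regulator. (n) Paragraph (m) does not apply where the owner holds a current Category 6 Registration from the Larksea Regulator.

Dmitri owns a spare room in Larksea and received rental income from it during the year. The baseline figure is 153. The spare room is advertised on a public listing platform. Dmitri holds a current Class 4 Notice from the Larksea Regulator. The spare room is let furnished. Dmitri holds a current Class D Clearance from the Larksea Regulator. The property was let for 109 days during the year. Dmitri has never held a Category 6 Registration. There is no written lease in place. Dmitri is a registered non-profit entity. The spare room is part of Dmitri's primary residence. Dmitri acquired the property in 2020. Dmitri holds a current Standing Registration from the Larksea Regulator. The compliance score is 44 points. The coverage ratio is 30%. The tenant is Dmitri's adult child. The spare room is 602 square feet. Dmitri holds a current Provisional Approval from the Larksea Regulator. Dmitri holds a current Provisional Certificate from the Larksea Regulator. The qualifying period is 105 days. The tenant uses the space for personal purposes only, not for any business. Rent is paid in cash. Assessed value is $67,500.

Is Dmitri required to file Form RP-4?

Exception (a) does not apply: the compliance score is 44 points, not less than 39 points.
Exception (b) fails — rent is paid in cash.
Exception (c) is satisfied on its face — the number of days the property was let is 109 days, under the 110 days limit; the tenant is an immediate family member. Turning to paragraphs (g)–(l): (g) is triggered — a current Provisional Certificate is held. (h) would limit (g) — the qualifying period is 105 days, under the 110 days limit — but (i) sets (h) aside: (i) operates against (h): a current Class D Clearance is held. (j) is engaged (a current Provisional Approval is held), but yields to (k): (k) operates against (j): a current Class 4 Notice is held. (l) is not triggered (assessed value is $67,500, short of $68,000), so (k) stands. Exception (c) does not apply.
All of (d)'s requirements are met (the baseline figure is 153, meeting the 149 threshold; there is no written lease; Dmitri is a registered non-profit). But applying paragraphs (m)–(n): (m) is engaged — a current Standing Registration is held. (n) does not operate here (there is no Category 6 Registration in force), so (m) stands. (d) is therefore removed.
None of the exceptions is available; § 6.1 applies in full.

Yes — Dmitri must file Form RP-4.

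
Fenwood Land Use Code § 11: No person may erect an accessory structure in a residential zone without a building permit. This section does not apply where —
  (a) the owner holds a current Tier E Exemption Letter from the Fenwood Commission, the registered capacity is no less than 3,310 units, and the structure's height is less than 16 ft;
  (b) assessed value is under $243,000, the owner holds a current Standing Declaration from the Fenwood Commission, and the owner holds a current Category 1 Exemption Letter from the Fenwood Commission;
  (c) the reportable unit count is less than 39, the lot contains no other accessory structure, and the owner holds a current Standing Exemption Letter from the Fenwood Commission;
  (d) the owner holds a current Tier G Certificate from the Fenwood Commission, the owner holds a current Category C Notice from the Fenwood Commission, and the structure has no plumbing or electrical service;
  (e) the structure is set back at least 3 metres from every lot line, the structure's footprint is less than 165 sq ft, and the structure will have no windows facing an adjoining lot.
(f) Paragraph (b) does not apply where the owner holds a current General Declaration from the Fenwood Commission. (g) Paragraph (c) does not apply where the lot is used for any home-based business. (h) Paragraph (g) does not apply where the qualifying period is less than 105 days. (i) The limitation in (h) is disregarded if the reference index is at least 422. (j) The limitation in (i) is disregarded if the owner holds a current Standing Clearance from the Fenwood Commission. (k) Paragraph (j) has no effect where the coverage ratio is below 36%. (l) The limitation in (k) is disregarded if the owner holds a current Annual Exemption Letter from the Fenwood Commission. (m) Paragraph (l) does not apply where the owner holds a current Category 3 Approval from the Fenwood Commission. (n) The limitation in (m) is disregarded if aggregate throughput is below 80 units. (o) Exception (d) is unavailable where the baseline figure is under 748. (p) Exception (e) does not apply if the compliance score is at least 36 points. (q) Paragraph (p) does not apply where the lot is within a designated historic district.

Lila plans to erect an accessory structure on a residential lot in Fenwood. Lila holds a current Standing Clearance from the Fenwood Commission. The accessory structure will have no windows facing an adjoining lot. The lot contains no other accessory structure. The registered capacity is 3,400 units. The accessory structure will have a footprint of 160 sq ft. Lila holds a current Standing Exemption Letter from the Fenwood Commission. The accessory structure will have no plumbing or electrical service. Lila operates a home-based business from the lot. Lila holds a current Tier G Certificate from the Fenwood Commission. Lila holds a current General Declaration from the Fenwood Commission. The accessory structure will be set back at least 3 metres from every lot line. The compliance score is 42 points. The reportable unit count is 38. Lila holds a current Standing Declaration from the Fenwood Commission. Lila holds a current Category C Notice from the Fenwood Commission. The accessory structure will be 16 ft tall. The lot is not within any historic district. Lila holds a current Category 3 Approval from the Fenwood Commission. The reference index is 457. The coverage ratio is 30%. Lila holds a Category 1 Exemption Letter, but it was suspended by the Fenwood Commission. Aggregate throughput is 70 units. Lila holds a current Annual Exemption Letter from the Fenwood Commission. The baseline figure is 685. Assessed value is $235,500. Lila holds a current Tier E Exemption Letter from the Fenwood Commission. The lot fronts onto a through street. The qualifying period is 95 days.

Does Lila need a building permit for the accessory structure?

Exception (a) does not apply: the structure's height is 16 ft, not less than 16 ft.
Exception (b) does not apply: there is no Category 1 Exemption Letter in force.
Exception (c)'s conditions are all satisfied: the reportable unit count is 38, less than the 39 limit; the lot has no other accessory structure; a current Standing Exemption Letter is held. Under paragraphs (g)–(n): (g) would limit (c) — a home-based business operates on the lot — but (h) sets (g) aside: (h) operates against (g): the qualifying period is 95 days, less than the 105 days limit. (i) would limit (h) — the reference index is 457, meeting the 422 threshold — but (j) sets (i) aside: (j) operates — a current Standing Clearance is held. (k) is engaged (the coverage ratio is 30%, below the 36% limit), but yields to (l): (l) operates against (k): a current Annual Exemption Letter is held. (m) would limit (l) — a current Category 3 Approval is held — but (n) sets (m) aside: (n) operates against (m): aggregate throughput is 70 units, below the 80 units limit. So (c) applies.
Exception (d): a current Tier G Certificate is held; a current Category C Notice is held; there is no plumbing or electrical service — every condition holds. But applying paragraph (o): (o) operates — the baseline figure is 685, under the 748 limit. (d) is therefore removed.
All of (e)'s requirements are met (the setback is at least 3 m on every side; the structure's footprint is 160 sq ft, less than the 165 sq ft limit; no windows face an adjoining lot). But: (p) is engaged — the compliance score is 42 points, meeting the 36 points threshold. (q), which would lift (p), is not triggered — the lot is not in a historic district. Exception (e) does not apply.

No — exception (c) applies; Lila does not need a building permit.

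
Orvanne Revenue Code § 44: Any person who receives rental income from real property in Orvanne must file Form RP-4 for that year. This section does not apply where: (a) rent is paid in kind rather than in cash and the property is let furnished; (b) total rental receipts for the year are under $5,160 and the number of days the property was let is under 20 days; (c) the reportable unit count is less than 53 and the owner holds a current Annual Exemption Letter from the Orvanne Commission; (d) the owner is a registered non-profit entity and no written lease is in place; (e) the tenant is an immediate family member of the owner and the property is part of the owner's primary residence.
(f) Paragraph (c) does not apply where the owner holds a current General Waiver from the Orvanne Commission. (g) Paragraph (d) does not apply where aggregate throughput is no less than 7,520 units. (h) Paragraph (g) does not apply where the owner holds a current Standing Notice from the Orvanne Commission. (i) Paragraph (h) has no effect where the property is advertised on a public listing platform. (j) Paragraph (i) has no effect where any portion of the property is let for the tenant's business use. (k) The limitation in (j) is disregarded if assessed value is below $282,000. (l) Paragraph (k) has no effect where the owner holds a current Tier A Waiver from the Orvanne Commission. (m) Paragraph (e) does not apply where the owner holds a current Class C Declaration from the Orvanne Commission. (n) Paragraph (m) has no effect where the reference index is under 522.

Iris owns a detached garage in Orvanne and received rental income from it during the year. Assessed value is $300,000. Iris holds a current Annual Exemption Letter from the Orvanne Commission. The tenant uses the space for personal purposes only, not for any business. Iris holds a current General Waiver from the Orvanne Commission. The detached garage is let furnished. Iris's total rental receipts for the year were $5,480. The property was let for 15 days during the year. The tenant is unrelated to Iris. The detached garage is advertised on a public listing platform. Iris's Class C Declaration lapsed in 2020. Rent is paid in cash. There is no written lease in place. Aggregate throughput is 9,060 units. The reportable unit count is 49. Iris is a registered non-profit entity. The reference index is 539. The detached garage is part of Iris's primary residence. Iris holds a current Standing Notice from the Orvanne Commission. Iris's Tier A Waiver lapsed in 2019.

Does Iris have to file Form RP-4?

Yes — Iris must file Form RP-4.

Exception (a) fails — rent is paid in cash.
Exception (b) does not apply: total rental receipts for the year are $5,480, not under $5,160.
Exception (c)'s conditions are all satisfied: the reportable unit count is 49, less than the 53 limit; a current Annual Exemption Letter is held. However, paragraph (f) must be considered: (f) is triggered — a current General Waiver is held. Exception (c) does not apply.
Exception (d) is satisfied on its face — Iris is a registered non-profit; there is no written lease. However, paragraphs (g)–(l) must be considered: (g) operates against (d): aggregate throughput is 9,060 units, meeting the 7,520 units threshold. (h) would limit (g) — a current Standing Notice is held — but (i) sets (h) aside: (i) operates against (h): the property is publicly advertised. (j) is inapplicable (the space is used for personal purposes only), so (i) stands. (d) is therefore removed.
Exception (e) requires that the tenant is an immediate family member of the owner; but the tenant is unrelated to the owner, so (e) is unavailable.
None of the exceptions is available; § 44 applies in full.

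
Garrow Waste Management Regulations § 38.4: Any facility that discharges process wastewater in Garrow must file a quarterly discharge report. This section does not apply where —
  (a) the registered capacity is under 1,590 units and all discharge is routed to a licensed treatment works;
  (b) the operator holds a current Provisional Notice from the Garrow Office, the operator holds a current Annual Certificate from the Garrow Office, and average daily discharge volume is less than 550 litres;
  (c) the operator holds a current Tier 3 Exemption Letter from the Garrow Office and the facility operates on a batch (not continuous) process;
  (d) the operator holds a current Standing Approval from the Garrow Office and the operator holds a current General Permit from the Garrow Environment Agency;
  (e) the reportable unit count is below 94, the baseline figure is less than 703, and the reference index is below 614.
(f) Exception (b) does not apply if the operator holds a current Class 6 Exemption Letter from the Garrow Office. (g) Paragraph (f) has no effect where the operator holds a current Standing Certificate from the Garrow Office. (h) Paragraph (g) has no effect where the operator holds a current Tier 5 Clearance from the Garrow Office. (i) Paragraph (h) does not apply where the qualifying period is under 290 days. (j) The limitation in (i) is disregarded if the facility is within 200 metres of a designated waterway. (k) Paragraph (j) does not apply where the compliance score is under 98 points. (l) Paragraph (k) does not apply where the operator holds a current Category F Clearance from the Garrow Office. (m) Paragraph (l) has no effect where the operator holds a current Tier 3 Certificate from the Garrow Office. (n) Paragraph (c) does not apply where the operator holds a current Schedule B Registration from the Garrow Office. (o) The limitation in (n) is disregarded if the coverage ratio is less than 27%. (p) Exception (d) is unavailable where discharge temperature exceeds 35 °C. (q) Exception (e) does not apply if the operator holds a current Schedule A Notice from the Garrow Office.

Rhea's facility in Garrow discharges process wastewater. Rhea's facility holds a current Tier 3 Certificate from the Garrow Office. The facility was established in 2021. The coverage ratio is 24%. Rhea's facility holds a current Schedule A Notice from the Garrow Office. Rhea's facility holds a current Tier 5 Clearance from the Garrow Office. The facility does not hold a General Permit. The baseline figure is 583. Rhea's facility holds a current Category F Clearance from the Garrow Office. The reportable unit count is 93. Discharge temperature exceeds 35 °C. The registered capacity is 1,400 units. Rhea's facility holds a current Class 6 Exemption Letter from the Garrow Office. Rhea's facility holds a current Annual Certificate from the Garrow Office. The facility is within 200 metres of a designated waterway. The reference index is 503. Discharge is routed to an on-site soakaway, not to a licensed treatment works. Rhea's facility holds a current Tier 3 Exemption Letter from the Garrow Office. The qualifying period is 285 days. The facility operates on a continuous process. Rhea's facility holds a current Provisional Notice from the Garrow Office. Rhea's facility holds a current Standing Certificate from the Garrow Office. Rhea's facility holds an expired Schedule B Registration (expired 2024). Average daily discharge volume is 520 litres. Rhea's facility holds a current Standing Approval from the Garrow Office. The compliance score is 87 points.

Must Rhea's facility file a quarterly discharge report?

Exception (a) does not apply: discharge is not routed to a licensed treatment works.
Exception (b): a current Provisional Notice is held; a current Annual Certificate is held; average daily discharge volume is 520 litres, less than the 550 litres limit — every condition holds. Applying paragraphs (f)–(m): (f) is engaged (a current Class 6 Exemption Letter is held), but is set aside by (g): (g) operates against (f): a current Standing Certificate is held. (h) would limit (g) — a current Tier 5 Clearance is held — but (i) sets (h) aside: (i) is engaged — the qualifying period is 285 days, under the 290 days limit. (j) is engaged (the facility is within 200 m of a designated waterway), but yields to (k): (k) applies — the compliance score is 87 points, under the 98 points limit. (l) would limit (k) — a current Category F Clearance is held — but (m) sets (l) aside: (m) operates against (l): a current Tier 3 Certificate is held. Exception (b) stands.
Exception (c) does not apply: the facility operates on a continuous process.
Exception (d) does not apply: no General Permit is held.
Exception (e)'s conditions are all satisfied: the reportable unit count is 93, below the 94 limit; the baseline figure is 583, less than the 703 limit; the reference index is 503, below the 614 limit. However, paragraph (q) must be considered: (q) applies — a current Schedule A Notice is held. So (e) is unavailable.

No — exception (b) applies; Rhea's facility is not required to file a quarterly discharge report.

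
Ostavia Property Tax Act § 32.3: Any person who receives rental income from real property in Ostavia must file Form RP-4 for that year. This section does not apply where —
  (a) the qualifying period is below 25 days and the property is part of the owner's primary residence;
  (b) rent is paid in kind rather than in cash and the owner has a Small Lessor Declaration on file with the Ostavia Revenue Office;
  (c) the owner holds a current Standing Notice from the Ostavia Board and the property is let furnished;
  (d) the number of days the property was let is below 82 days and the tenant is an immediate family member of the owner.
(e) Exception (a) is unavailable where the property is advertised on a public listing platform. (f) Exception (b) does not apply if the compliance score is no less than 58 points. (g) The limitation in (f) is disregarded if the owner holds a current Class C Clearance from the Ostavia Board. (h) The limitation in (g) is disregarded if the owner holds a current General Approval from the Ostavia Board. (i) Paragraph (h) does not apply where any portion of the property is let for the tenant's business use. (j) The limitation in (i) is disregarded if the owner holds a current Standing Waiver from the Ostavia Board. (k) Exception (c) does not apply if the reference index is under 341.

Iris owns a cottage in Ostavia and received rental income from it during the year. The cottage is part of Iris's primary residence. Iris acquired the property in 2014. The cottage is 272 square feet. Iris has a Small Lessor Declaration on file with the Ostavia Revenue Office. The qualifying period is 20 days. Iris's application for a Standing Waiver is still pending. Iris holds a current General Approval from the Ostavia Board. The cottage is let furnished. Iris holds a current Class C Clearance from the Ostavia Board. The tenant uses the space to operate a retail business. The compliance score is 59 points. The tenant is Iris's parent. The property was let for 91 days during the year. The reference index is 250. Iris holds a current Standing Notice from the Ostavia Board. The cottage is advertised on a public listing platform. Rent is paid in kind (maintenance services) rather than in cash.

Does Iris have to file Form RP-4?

Exception (a): the qualifying period is 20 days, below the 25 days limit; the cottage is part of the primary residence — every condition holds. Turning to paragraph (e): (e) is triggered — the property is publicly advertised. Exception (a) does not apply.
All of (b)'s requirements are met (rent is paid in kind; a Small Lessor Declaration is on file). As to paragraphs (f)–(j): (f) is triggered (the compliance score is 59 points, meeting the 58 points threshold), but is set aside by (g): (g) operates against (f): a current Class C Clearance is held. (h) operates (a current General Approval is held), but is set aside by (i): (i) operates against (h): the space is let for business use. (j) is not triggered (the Standing Waiver is not current), so (i) stands. Exception (b) stands.
All of (c)'s requirements are met (a current Standing Notice is held; the property is let furnished). Turning to paragraph (k): (k) operates — the reference index is 250, under the 341 limit. Exception (c) does not apply.
Exception (d) does not apply: the number of days the property was let is 91 days, not below 82 days.

No — exception (b) applies; Iris is not required to file Form RP-4.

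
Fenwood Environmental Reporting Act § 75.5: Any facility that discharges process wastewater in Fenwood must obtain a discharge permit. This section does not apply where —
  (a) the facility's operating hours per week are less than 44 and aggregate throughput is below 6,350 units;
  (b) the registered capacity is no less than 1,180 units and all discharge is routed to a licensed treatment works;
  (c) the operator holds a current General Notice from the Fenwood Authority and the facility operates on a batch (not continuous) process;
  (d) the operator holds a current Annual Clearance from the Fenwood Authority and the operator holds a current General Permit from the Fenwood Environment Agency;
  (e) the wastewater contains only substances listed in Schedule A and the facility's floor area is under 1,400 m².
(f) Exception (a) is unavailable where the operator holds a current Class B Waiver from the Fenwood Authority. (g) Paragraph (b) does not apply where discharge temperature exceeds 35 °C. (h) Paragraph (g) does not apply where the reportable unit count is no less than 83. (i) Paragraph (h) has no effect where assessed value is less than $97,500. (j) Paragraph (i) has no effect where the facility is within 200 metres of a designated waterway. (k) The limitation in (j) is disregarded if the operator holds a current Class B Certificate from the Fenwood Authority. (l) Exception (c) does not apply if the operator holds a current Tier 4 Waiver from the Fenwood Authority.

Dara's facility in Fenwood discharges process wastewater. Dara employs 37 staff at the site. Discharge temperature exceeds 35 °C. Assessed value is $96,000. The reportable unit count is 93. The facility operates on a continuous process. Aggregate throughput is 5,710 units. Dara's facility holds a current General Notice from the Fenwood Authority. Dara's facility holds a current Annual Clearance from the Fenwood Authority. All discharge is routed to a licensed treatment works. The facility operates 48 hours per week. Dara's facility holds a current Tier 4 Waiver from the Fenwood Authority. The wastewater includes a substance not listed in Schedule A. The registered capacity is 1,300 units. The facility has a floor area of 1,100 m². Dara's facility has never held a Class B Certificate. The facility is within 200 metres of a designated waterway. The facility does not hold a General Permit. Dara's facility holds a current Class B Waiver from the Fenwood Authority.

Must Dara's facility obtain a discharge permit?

No — exception (b) applies; Dara's facility is not required to obtain a discharge permit.

Exception (a) fails — the facility's operating hours per week are 48, not less than 44.
Exception (b): the registered capacity is 1,300 units, meeting the 1,180 units threshold; discharge is routed to a licensed treatment works — every condition holds. Applying paragraphs (g)–(k): (g) would limit (b) — discharge temperature exceeds 35 °C — but (h) sets (g) aside: (h) is triggered — the reportable unit count is 93, meeting the 83 threshold. (i) would limit (h) — assessed value is $96,000, less than the $97,500 limit — but (j) sets (i) aside: (j) operates — the facility is within 200 m of a designated waterway. (k) does not operate here (no current Class B Certificate is held), so (j) stands. So (b) applies.
Exception (c) does not apply: the facility operates on a continuous process.
Exception (d) fails — no General Permit is held.
Exception (e) does not apply: the wastewater includes a non-Schedule-A substance.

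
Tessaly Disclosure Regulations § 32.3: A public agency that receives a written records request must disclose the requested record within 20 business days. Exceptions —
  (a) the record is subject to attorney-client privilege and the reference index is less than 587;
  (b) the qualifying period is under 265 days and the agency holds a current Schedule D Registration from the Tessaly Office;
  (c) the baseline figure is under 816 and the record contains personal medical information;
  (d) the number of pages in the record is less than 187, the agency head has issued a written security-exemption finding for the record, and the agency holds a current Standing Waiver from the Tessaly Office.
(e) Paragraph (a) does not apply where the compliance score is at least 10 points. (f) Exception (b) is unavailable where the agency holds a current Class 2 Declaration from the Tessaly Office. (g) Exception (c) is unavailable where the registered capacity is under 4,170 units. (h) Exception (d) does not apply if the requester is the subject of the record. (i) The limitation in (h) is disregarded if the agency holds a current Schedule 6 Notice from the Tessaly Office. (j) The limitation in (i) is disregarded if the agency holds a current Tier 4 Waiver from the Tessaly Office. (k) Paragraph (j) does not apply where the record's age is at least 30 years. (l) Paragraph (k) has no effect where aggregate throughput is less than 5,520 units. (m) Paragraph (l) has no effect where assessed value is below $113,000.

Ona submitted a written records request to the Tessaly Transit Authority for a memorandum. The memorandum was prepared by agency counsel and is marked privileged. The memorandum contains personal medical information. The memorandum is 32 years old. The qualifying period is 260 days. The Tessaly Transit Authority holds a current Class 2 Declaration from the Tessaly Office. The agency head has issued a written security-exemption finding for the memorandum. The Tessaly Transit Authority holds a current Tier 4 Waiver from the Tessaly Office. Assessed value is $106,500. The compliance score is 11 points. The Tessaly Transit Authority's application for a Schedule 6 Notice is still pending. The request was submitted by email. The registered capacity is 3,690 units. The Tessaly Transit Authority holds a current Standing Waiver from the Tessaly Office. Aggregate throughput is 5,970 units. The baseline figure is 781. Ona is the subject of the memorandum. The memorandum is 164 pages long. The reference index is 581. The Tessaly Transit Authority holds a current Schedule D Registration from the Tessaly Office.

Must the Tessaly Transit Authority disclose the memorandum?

Yes — the Tessaly Transit Authority must disclose the memorandum.

Exception (a)'s conditions are all satisfied: the memorandum is privileged; the reference index is 581, less than the 587 limit. However, paragraph (e) must be considered: (e) is engaged — the compliance score is 11 points, meeting the 10 points threshold. (a) is therefore removed.
Exception (b): the qualifying period is 260 days, under the 265 days limit; a current Schedule D Registration is held — every condition holds. But: (f) is triggered — a current Class 2 Declaration is held. Exception (b) does not apply.
Exception (c)'s conditions are all satisfied: the baseline figure is 781, under the 816 limit; the memorandum contains personal medical information. But: (g) is triggered — the registered capacity is 3,690 units, under the 4,170 units limit. So (c) is unavailable.
Exception (d)'s conditions are all satisfied: the number of pages in the record is 164, less than the 187 limit; a written security-exemption finding has been issued; a current Standing Waiver is held. But applying paragraphs (h)–(m): (h) operates — Ona is the subject of the memorandum. (i) does not operate here (the Schedule 6 Notice is not current), so (h) stands. Exception (d) does not apply.
No exception displaces § 32.3.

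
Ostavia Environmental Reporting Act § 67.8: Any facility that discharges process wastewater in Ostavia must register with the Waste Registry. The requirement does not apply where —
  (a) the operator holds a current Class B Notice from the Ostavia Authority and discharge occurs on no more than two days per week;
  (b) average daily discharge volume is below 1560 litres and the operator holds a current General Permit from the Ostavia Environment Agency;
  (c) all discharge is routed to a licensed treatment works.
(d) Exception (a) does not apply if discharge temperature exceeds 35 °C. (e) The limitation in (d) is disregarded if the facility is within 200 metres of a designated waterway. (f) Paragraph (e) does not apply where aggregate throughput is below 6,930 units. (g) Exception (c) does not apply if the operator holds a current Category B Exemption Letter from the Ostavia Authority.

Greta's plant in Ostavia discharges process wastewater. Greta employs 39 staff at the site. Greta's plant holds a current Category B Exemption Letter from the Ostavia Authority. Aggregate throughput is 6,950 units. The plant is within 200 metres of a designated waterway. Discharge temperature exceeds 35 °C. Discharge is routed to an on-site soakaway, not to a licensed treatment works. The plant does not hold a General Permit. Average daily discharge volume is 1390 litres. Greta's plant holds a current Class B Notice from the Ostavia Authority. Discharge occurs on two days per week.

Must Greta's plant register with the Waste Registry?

Exception (a) is satisfied on its face — a current Class B Notice is held; discharge occurs on no more than two days per week. Considering the limiting provisions: (d) is engaged (discharge temperature exceeds 35 °C), but is set aside by (e): (e) operates against (d): the plant is within 200 m of a designated waterway. (f), which would lift (e), is inapplicable — aggregate throughput is 6,950 units, not below 6,930 units. (a) remains available.
Exception (b) does not apply: no General Permit is held.
Exception (c) does not apply: discharge is not routed to a licensed treatment works.

No — exception (a) applies; Greta's plant is not required to register with the Waste Registry.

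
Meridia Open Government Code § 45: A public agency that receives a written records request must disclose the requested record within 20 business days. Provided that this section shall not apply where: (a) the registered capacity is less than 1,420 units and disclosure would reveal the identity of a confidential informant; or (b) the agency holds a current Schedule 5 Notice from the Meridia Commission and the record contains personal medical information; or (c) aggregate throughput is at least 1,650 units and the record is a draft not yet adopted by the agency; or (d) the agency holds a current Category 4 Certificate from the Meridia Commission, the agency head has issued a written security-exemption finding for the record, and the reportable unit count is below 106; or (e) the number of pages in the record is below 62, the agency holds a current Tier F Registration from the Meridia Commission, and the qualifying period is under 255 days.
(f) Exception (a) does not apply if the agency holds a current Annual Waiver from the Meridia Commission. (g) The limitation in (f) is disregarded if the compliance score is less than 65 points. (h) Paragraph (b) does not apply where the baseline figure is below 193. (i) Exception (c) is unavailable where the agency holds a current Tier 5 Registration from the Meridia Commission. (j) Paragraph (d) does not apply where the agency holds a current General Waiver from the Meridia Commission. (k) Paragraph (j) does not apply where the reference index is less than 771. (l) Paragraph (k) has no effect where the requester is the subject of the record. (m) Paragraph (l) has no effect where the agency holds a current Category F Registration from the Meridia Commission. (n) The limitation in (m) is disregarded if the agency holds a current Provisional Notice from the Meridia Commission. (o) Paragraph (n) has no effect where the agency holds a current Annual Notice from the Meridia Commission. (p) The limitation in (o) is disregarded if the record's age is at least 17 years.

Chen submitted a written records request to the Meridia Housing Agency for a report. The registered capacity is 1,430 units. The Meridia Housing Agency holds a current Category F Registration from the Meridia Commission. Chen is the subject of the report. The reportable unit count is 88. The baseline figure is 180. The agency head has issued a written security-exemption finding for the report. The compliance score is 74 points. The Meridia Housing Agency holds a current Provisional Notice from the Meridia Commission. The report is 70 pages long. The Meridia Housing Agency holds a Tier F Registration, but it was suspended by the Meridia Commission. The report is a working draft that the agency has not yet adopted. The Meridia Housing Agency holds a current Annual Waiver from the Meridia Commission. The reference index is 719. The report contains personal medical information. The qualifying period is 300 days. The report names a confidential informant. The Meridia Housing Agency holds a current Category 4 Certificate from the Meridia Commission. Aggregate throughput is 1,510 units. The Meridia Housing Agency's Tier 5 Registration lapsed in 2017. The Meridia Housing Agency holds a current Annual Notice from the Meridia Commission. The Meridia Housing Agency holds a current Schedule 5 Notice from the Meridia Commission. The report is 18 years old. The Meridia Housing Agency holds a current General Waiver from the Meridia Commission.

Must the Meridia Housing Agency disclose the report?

Yes — the Meridia Housing Agency must disclose the report.

Exception (a) requires that the registered capacity is less than 1,420 units; but the registered capacity is 1,430 units, not less than 1,420 units, so (a) is unavailable.
Exception (b)'s conditions are all satisfied: a current Schedule 5 Notice is held; the report contains personal medical information. But applying paragraph (h): (h) operates against (b): the baseline figure is 180, below the 193 limit. So (b) is unavailable.
Exception (c) fails — aggregate throughput is 1,510 units, short of 1,650 units.
Exception (d): a current Category 4 Certificate is held; a written security-exemption finding has been issued; the reportable unit count is 88, below the 106 limit — every condition holds. Turning to paragraphs (j)–(p): (j) operates against (d): a current General Waiver is held. (k) would limit (j) — the reference index is 719, less than the 771 limit — but (l) sets (k) aside: (l) is engaged — Chen is the subject of the report. (m) is engaged (a current Category F Registration is held), but yields to (n): (n) is triggered — a current Provisional Notice is held. (o) applies (a current Annual Notice is held), but yields to (p): (p) operates against (o): the record's age is 18 years, meeting the 17 years threshold. Exception (d) does not apply.
Exception (e) does not apply: the number of pages in the record is 70, not below 62.
Every exception is unavailable, so the rule governs.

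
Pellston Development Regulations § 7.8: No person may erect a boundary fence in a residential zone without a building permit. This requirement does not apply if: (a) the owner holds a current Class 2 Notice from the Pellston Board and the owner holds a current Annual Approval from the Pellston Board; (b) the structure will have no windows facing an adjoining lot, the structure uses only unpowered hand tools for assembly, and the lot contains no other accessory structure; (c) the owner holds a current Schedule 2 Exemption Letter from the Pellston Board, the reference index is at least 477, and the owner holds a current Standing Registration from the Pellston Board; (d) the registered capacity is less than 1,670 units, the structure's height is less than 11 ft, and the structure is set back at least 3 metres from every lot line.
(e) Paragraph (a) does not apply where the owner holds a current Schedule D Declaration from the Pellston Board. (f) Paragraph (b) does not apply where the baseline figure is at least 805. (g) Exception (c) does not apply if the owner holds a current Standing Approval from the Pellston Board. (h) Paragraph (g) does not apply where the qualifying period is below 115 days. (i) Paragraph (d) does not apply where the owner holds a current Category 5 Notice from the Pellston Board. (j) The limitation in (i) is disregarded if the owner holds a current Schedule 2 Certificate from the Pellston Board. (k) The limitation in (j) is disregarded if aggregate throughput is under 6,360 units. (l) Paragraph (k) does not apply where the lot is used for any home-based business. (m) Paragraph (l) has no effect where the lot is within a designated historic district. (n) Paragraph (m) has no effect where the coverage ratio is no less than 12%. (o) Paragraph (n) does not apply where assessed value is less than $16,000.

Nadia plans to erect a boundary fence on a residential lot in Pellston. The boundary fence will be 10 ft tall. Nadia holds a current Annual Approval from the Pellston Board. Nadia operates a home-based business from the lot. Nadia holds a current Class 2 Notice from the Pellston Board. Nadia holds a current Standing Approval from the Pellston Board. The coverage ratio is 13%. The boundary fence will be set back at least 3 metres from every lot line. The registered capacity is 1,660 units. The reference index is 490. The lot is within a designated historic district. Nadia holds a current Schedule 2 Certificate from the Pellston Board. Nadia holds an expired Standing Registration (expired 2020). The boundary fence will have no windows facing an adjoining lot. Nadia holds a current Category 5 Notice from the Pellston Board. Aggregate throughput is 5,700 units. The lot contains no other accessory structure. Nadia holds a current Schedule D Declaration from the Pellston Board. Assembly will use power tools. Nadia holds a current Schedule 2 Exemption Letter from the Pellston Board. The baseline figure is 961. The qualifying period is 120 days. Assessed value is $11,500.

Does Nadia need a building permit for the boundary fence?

Yes — Nadia must obtain a building permit.

Exception (a): a current Class 2 Notice is held; a current Annual Approval is held — every condition holds. But: (e) is triggered — a current Schedule D Declaration is held. (a) is therefore removed.
Exception (b) requires that the structure uses only unpowered hand tools for assembly; but assembly uses power tools, so (b) is unavailable.
Exception (c) requires that the owner holds a current Standing Registration from the Pellston Board; but no current Standing Registration is held, so (c) is unavailable.
Exception (d) is satisfied on its face — the registered capacity is 1,660 units, less than the 1,670 units limit; the structure's height is 10 ft, less than the 11 ft limit; the setback is at least 3 m on every side. But: (i) operates against (d): a current Category 5 Notice is held. (j) is engaged (a current Schedule 2 Certificate is held), but is displaced by (k): (k) operates against (j): aggregate throughput is 5,700 units, under the 6,360 units limit. (l) would limit (k) — a home-based business operates on the lot — but (m) sets (l) aside: (m) operates against (l): the lot is in a historic district. (n) is engaged (the coverage ratio is 13%, meeting the 12% threshold), but yields to (o): (o) operates against (n): assessed value is $11,500, less than the $16,000 limit. (d) is therefore removed.
No exception displaces § 7.8.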